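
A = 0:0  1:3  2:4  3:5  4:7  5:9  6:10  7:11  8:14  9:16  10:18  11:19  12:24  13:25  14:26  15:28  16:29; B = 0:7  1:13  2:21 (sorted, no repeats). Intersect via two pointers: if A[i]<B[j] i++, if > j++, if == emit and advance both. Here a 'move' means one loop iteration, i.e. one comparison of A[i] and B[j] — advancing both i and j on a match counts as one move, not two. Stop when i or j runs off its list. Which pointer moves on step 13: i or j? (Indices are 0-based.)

i

i=0 j=0: 0<7, i++
i=1 j=0: 3<7, i++
i=2 j=0: 4<7, i++
i=3 j=0: 5<7, i++
i=4 j=0: 7==7 emit, i++,j++
i=5 j=1: 9<13, i++
i=6 j=1: 10<13, i++
i=7 j=1: 11<13, i++
i=8 j=1: 14>13, j++
i=8 j=2: 14<21, i++
i=9 j=2: 16<21, i++
i=10 j=2: 18<21, i++
i=11 j=2: 19<21, i++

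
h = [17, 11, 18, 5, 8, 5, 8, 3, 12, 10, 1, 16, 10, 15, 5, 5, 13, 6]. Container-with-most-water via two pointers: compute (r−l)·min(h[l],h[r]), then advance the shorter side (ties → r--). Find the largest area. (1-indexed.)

max area = 208

[1,18] min(17,6)*17=102 best=102 * → r--
[1,17] min(17,13)*16=208 best=208 * → r--
[1,16] min(17,5)*15=75 best=208 → r--
[1,15] min(17,5)*14=70 best=208 → r--
[1,14] min(17,15)*13=195 best=208 → r--
[1,13] min(17,10)*12=120 best=208 → r--
[1,12] min(17,16)*11=176 best=208 → r--
[1,11] min(17,1)*10=10 best=208 → r--
[1,10] min(17,10)*9=90 best=208 → r--
[1,9] min(17,12)*8=96 best=208 → r--
[1,8] min(17,3)*7=21 best=208 → r--
[1,7] min(17,8)*6=48 best=208 → r--
[1,6] min(17,5)*5=25 best=208 → r--
[1,5] min(17,8)*4=32 best=208 → r--
[1,4] min(17,5)*3=15 best=208 → r--
[1,3] min(17,18)*2=34 best=208 → l++
[2,3] min(11,18)*1=11 best=208 → l++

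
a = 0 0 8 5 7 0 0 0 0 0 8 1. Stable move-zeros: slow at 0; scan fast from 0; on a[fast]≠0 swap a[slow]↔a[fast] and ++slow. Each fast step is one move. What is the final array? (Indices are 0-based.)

[8, 5, 7, 8, 1, 0, 0, 0, 0, 0, 0, 0]

(s=0,f=0) a[fast]=0 → fast++
(s=0,f=1) a[fast]=0 → fast++
(s=0,f=2) a[fast]=8≠0 swap→a[0]=8 → slow++,fast++
(s=1,f=3) a[fast]=5≠0 swap→a[1]=5 → slow++,fast++
(s=2,f=4) a[fast]=7≠0 swap→a[2]=7 → slow++,fast++
(s=3,f=5) a[fast]=0 → fast++
(s=3,f=6) a[fast]=0 → fast++
(s=3,f=7) a[fast]=0 → fast++
(s=3,f=8) a[fast]=0 → fast++
(s=3,f=9) a[fast]=0 → fast++
(s=3,f=10) a[fast]=8≠0 swap→a[3]=8 → slow++,fast++
(s=4,f=11) a[fast]=1≠0 swap→a[4]=1 → slow++,fast++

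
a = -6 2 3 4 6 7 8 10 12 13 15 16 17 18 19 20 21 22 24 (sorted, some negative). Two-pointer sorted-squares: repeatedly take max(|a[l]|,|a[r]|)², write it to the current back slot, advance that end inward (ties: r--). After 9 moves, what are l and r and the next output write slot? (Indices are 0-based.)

l=0, r=9, next write slot=9

l=0 r=18: |-6|<=|24| out[18]=576, r--
l=0 r=17: |-6|<=|22| out[17]=484, r--
l=0 r=16: |-6|<=|21| out[16]=441, r--
l=0 r=15: |-6|<=|20| out[15]=400, r--
l=0 r=14: |-6|<=|19| out[14]=361, r--
l=0 r=13: |-6|<=|18| out[13]=324, r--
l=0 r=12: |-6|<=|17| out[12]=289, r--
l=0 r=11: |-6|<=|16| out[11]=256, r--
l=0 r=10: |-6|<=|15| out[10]=225, r--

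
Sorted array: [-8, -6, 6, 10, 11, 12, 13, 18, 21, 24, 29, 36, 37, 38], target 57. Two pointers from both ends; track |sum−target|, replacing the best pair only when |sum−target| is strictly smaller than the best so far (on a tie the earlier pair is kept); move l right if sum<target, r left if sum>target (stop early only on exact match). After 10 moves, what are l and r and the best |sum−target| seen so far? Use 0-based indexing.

l=8, r=11, best |Δ|=1

l=0 r=13: -8+38=30 d=27 *, l++
l=1 r=13: -6+38=32 d=25 *, l++
l=2 r=13: 6+38=44 d=13 *, l++
l=3 r=13: 10+38=48 d=9 *, l++
l=4 r=13: 11+38=49 d=8 *, l++
l=5 r=13: 12+38=50 d=7 *, l++
l=6 r=13: 13+38=51 d=6 *, l++
l=7 r=13: 18+38=56 d=1 *, l++
l=8 r=13: 21+38=59 d=2, r--
l=8 r=12: 21+37=58 d=1, r--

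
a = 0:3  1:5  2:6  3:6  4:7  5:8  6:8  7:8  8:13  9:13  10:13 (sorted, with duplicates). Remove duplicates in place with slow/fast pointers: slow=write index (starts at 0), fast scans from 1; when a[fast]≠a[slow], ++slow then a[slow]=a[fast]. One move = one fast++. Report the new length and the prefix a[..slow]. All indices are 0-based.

length 6; prefix = [3, 5, 6, 7, 8, 13]

(s=0,f=1) a[fast]=5≠a[slow]=3 write a[1]=5 → slow++,fast++
(s=1,f=2) a[fast]=6≠a[slow]=5 write a[2]=6 → slow++,fast++
(s=2,f=3) a[fast]=6=a[slow] dup → fast++
(s=2,f=4) a[fast]=7≠a[slow]=6 write a[3]=7 → slow++,fast++
(s=3,f=5) a[fast]=8≠a[slow]=7 write a[4]=8 → slow++,fast++
(s=4,f=6) a[fast]=8=a[slow] dup → fast++
(s=4,f=7) a[fast]=8=a[slow] dup → fast++
(s=4,f=8) a[fast]=13≠a[slow]=8 write a[5]=13 → slow++,fast++
(s=5,f=9) a[fast]=13=a[slow] dup → fast++
(s=5,f=10) a[fast]=13=a[slow] dup → fast++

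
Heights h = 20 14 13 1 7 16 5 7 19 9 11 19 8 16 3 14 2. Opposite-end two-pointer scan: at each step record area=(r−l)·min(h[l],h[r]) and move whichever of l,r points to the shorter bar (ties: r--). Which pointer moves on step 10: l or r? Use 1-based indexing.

r

[1,17] min(20,2)*16=32 best=32 * → r--
[1,16] min(20,14)*15=210 best=210 * → r--
[1,15] min(20,3)*14=42 best=210 → r--
[1,14] min(20,16)*13=208 best=210 → r--
[1,13] min(20,8)*12=96 best=210 → r--
[1,12] min(20,19)*11=209 best=210 → r--
[1,11] min(20,11)*10=110 best=210 → r--
[1,10] min(20,9)*9=81 best=210 → r--
[1,9] min(20,19)*8=152 best=210 → r--
[1,8] min(20,7)*7=49 best=210 → r--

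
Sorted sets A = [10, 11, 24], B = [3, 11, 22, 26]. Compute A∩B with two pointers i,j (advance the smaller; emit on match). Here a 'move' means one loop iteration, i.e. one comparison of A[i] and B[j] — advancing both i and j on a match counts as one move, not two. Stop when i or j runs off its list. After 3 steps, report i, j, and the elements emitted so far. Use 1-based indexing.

i=3, j=3, emitted=[11]

i=1 j=1: 10>3, j++
i=1 j=2: 10<11, i++
i=2 j=2: 11==11 emit, i++,j++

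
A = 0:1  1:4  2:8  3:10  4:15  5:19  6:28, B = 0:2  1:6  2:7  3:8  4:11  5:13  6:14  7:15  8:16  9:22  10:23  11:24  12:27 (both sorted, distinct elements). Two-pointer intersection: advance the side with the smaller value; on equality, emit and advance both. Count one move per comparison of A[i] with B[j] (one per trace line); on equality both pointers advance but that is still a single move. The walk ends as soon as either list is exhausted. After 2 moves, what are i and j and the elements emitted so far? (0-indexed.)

[i=0,j=0] 1<2 → i++
[i=1,j=0] 4>2 → j++

i=1, j=1, emitted=[]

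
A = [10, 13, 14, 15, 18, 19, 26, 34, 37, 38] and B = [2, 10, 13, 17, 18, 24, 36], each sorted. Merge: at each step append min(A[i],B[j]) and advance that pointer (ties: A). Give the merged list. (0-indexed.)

i=0 j=0: A[i]=10>B[j]=2 take 2, j++
i=0 j=1: A[i]=10<=B[j]=10 take 10, i++
i=1 j=1: A[i]=13>B[j]=10 take 10, j++
i=1 j=2: A[i]=13<=B[j]=13 take 13, i++
i=2 j=2: A[i]=14>B[j]=13 take 13, j++
i=2 j=3: A[i]=14<=B[j]=17 take 14, i++
i=3 j=3: A[i]=15<=B[j]=17 take 15, i++
i=4 j=3: A[i]=18>B[j]=17 take 17, j++
i=4 j=4: A[i]=18<=B[j]=18 take 18, i++
i=5 j=4: A[i]=19>B[j]=18 take 18, j++
i=5 j=5: A[i]=19<=B[j]=24 take 19, i++
i=6 j=5: A[i]=26>B[j]=24 take 24, j++
i=6 j=6: A[i]=26<=B[j]=36 take 26, i++
i=7 j=6: A[i]=34<=B[j]=36 take 34, i++
i=8 j=6: A[i]=37>B[j]=36 take 36, j++
i=8 j=7: B done, take A[i]=37, i++
i=9 j=7: B done, take A[i]=38, i++

[2, 10, 10, 13, 13, 14, 15, 17, 18, 18, 19, 24, 26, 34, 36, 37, 38]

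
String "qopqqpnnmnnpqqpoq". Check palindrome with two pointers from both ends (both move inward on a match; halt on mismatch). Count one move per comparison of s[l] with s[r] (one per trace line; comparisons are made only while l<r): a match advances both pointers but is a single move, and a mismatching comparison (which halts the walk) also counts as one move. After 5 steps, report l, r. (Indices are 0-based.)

l=0 r=16: 'q'=='q', l++,r--
l=1 r=15: 'o'=='o', l++,r--
l=2 r=14: 'p'=='p', l++,r--
l=3 r=13: 'q'=='q', l++,r--
l=4 r=12: 'q'=='q', l++,r--

l=5, r=11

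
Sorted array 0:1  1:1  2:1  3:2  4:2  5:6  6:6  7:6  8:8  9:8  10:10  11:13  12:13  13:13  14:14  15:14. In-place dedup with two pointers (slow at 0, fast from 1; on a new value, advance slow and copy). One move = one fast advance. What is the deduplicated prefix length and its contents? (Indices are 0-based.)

slow=0 fast=1: a[fast]=1=a[slow] dup, fast++
slow=0 fast=2: a[fast]=1=a[slow] dup, fast++
slow=0 fast=3: a[fast]=2≠a[slow]=1 write a[1]=2, slow++,fast++
slow=1 fast=4: a[fast]=2=a[slow] dup, fast++
slow=1 fast=5: a[fast]=6≠a[slow]=2 write a[2]=6, slow++,fast++
slow=2 fast=6: a[fast]=6=a[slow] dup, fast++
slow=2 fast=7: a[fast]=6=a[slow] dup, fast++
slow=2 fast=8: a[fast]=8≠a[slow]=6 write a[3]=8, slow++,fast++
slow=3 fast=9: a[fast]=8=a[slow] dup, fast++
slow=3 fast=10: a[fast]=10≠a[slow]=8 write a[4]=10, slow++,fast++
slow=4 fast=11: a[fast]=13≠a[slow]=10 write a[5]=13, slow++,fast++
slow=5 fast=12: a[fast]=13=a[slow] dup, fast++
slow=5 fast=13: a[fast]=13=a[slow] dup, fast++
slow=5 fast=14: a[fast]=14≠a[slow]=13 write a[6]=14, slow++,fast++
slow=6 fast=15: a[fast]=14=a[slow] dup, fast++

length 7; prefix = [1, 2, 6, 8, 10, 13, 14]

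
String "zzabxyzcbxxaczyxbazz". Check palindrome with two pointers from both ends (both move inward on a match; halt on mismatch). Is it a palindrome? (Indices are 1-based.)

l=1 r=20: 'z'=='z', l++,r--
l=2 r=19: 'z'=='z', l++,r--
l=3 r=18: 'a'=='a', l++,r--
l=4 r=17: 'b'=='b', l++,r--
l=5 r=16: 'x'=='x', l++,r--
l=6 r=15: 'y'=='y', l++,r--
l=7 r=14: 'z'=='z', l++,r--
l=8 r=13: 'c'=='c', l++,r--
l=9 r=12: 'b'!='a', stop

not a palindrome (mismatch at 9,12)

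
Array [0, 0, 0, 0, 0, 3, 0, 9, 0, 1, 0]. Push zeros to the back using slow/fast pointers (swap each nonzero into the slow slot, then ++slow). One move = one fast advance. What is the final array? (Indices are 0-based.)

[3, 9, 1, 0, 0, 0, 0, 0, 0, 0, 0]

slow=0 fast=0: a[fast]=0, fast++
slow=0 fast=1: a[fast]=0, fast++
slow=0 fast=2: a[fast]=0, fast++
slow=0 fast=3: a[fast]=0, fast++
slow=0 fast=4: a[fast]=0, fast++
slow=0 fast=5: a[fast]=3≠0 swap→a[0]=3, slow++,fast++
slow=1 fast=6: a[fast]=0, fast++
slow=1 fast=7: a[fast]=9≠0 swap→a[1]=9, slow++,fast++
slow=2 fast=8: a[fast]=0, fast++
slow=2 fast=9: a[fast]=1≠0 swap→a[2]=1, slow++,fast++
slow=3 fast=10: a[fast]=0, fast++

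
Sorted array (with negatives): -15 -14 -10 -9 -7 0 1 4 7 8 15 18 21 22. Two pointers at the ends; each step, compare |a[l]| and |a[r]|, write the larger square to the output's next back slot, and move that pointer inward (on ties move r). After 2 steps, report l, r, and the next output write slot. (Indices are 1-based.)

l=1, r=12, next write slot=12

l=1 r=14: |-15|<=|22| out[14]=484, r--
l=1 r=13: |-15|<=|21| out[13]=441, r--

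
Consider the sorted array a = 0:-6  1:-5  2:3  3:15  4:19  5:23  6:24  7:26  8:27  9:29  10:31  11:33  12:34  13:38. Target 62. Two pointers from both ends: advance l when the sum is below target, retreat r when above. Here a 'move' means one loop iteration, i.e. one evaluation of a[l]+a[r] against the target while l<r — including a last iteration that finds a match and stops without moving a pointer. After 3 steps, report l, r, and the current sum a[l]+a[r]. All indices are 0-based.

l=0 r=13: -6+38=32 <62, l++
l=1 r=13: -5+38=33 <62, l++
l=2 r=13: 3+38=41 <62, l++

l=3, r=13, sum=53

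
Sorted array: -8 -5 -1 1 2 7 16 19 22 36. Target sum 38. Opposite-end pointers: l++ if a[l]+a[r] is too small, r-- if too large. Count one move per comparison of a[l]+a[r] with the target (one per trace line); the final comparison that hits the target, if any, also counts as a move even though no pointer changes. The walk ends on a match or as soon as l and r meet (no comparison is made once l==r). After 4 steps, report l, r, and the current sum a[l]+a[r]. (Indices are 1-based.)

l=5, r=10, sum=38

[1,10] -8+36=28 <38 → l++
[2,10] -5+36=31 <38 → l++
[3,10] -1+36=35 <38 → l++
[4,10] 1+36=37 <38 → l++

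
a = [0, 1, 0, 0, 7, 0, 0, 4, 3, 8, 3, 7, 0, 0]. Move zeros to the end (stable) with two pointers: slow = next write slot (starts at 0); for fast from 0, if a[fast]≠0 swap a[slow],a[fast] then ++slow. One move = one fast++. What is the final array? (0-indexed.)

[1, 7, 4, 3, 8, 3, 7, 0, 0, 0, 0, 0, 0, 0]

slow=0 fast=0: a[fast]=0, fast++
slow=0 fast=1: a[fast]=1≠0 swap→a[0]=1, slow++,fast++
slow=1 fast=2: a[fast]=0, fast++
slow=1 fast=3: a[fast]=0, fast++
slow=1 fast=4: a[fast]=7≠0 swap→a[1]=7, slow++,fast++
slow=2 fast=5: a[fast]=0, fast++
slow=2 fast=6: a[fast]=0, fast++
slow=2 fast=7: a[fast]=4≠0 swap→a[2]=4, slow++,fast++
slow=3 fast=8: a[fast]=3≠0 swap→a[3]=3, slow++,fast++
slow=4 fast=9: a[fast]=8≠0 swap→a[4]=8, slow++,fast++
slow=5 fast=10: a[fast]=3≠0 swap→a[5]=3, slow++,fast++
slow=6 fast=11: a[fast]=7≠0 swap→a[6]=7, slow++,fast++
slow=7 fast=12: a[fast]=0, fast++
slow=7 fast=13: a[fast]=0, fast++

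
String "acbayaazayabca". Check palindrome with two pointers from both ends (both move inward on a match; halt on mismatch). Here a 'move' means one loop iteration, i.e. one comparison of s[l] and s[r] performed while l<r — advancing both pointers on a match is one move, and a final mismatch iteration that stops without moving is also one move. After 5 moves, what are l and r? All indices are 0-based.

[0,13] 'a'=='a' → l++,r--
[1,12] 'c'=='c' → l++,r--
[2,11] 'b'=='b' → l++,r--
[3,10] 'a'=='a' → l++,r--
[4,9] 'y'=='y' → l++,r--

l=5, r=8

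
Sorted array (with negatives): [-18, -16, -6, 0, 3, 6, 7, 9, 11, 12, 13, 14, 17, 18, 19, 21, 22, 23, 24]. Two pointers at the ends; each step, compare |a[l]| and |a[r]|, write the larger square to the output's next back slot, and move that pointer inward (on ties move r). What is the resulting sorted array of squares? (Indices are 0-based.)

[0, 9, 36, 36, 49, 81, 121, 144, 169, 196, 256, 289, 324, 324, 361, 441, 484, 529, 576]

l=0 r=18: |-18|<=|24| out[18]=576, r--
l=0 r=17: |-18|<=|23| out[17]=529, r--
l=0 r=16: |-18|<=|22| out[16]=484, r--
l=0 r=15: |-18|<=|21| out[15]=441, r--
l=0 r=14: |-18|<=|19| out[14]=361, r--
l=0 r=13: |-18|<=|18| out[13]=324, r--
l=0 r=12: |-18|>|17| out[12]=324, l++
l=1 r=12: |-16|<=|17| out[11]=289, r--
l=1 r=11: |-16|>|14| out[10]=256, l++
l=2 r=11: |-6|<=|14| out[9]=196, r--
l=2 r=10: |-6|<=|13| out[8]=169, r--
l=2 r=9: |-6|<=|12| out[7]=144, r--
l=2 r=8: |-6|<=|11| out[6]=121, r--
l=2 r=7: |-6|<=|9| out[5]=81, r--
l=2 r=6: |-6|<=|7| out[4]=49, r--
l=2 r=5: |-6|<=|6| out[3]=36, r--
l=2 r=4: |-6|>|3| out[2]=36, l++
l=3 r=4: |0|<=|3| out[1]=9, r--
l=3 r=3: |0|<=|0| out[0]=0, r--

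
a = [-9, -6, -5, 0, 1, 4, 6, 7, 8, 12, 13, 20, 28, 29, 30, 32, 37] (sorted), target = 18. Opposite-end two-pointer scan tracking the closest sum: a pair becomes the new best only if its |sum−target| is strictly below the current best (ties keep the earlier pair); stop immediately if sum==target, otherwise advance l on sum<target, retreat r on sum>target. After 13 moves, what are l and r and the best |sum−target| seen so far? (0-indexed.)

l=6, r=9, best |Δ|=1

[0,16] -9+37=28 d=10 * → r--
[0,15] -9+32=23 d=5 * → r--
[0,14] -9+30=21 d=3 * → r--
[0,13] -9+29=20 d=2 * → r--
[0,12] -9+28=19 d=1 * → r--
[0,11] -9+20=11 d=7 → l++
[1,11] -6+20=14 d=4 → l++
[2,11] -5+20=15 d=3 → l++
[3,11] 0+20=20 d=2 → r--
[3,10] 0+13=13 d=5 → l++
[4,10] 1+13=14 d=4 → l++
[5,10] 4+13=17 d=1 → l++
[6,10] 6+13=19 d=1 → r--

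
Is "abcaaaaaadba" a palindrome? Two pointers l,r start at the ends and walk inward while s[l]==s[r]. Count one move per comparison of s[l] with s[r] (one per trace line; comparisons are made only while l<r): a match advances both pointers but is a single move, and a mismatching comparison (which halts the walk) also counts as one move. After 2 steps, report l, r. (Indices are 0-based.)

l=2, r=9

l=0 r=11: 'a'=='a', l++,r--
l=1 r=10: 'b'=='b', l++,r--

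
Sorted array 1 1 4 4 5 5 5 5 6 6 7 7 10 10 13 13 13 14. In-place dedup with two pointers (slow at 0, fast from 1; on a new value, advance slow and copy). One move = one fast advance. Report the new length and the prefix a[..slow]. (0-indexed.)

length 8; prefix = [1, 4, 5, 6, 7, 10, 13, 14]

slow=0 fast=1: a[fast]=1=a[slow] dup, fast++
slow=0 fast=2: a[fast]=4≠a[slow]=1 write a[1]=4, slow++,fast++
slow=1 fast=3: a[fast]=4=a[slow] dup, fast++
slow=1 fast=4: a[fast]=5≠a[slow]=4 write a[2]=5, slow++,fast++
slow=2 fast=5: a[fast]=5=a[slow] dup, fast++
slow=2 fast=6: a[fast]=5=a[slow] dup, fast++
slow=2 fast=7: a[fast]=5=a[slow] dup, fast++
slow=2 fast=8: a[fast]=6≠a[slow]=5 write a[3]=6, slow++,fast++
slow=3 fast=9: a[fast]=6=a[slow] dup, fast++
slow=3 fast=10: a[fast]=7≠a[slow]=6 write a[4]=7, slow++,fast++
slow=4 fast=11: a[fast]=7=a[slow] dup, fast++
slow=4 fast=12: a[fast]=10≠a[slow]=7 write a[5]=10, slow++,fast++
slow=5 fast=13: a[fast]=10=a[slow] dup, fast++
slow=5 fast=14: a[fast]=13≠a[slow]=10 write a[6]=13, slow++,fast++
slow=6 fast=15: a[fast]=13=a[slow] dup, fast++
slow=6 fast=16: a[fast]=13=a[slow] dup, fast++
slow=6 fast=17: a[fast]=14≠a[slow]=13 write a[7]=14, slow++,fast++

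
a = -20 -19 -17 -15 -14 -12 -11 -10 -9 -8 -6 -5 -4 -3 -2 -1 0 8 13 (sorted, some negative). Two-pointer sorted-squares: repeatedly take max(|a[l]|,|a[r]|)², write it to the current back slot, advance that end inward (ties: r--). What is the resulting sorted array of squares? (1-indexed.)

[0, 1, 4, 9, 16, 25, 36, 64, 64, 81, 100, 121, 144, 169, 196, 225, 289, 361, 400]

[1,19] |-20|>|13| out[19]=400 → l++
[2,19] |-19|>|13| out[18]=361 → l++
[3,19] |-17|>|13| out[17]=289 → l++
[4,19] |-15|>|13| out[16]=225 → l++
[5,19] |-14|>|13| out[15]=196 → l++
[6,19] |-12|<=|13| out[14]=169 → r--
[6,18] |-12|>|8| out[13]=144 → l++
[7,18] |-11|>|8| out[12]=121 → l++
[8,18] |-10|>|8| out[11]=100 → l++
[9,18] |-9|>|8| out[10]=81 → l++
[10,18] |-8|<=|8| out[9]=64 → r--
[10,17] |-8|>|0| out[8]=64 → l++
[11,17] |-6|>|0| out[7]=36 → l++
[12,17] |-5|>|0| out[6]=25 → l++
[13,17] |-4|>|0| out[5]=16 → l++
[14,17] |-3|>|0| out[4]=9 → l++
[15,17] |-2|>|0| out[3]=4 → l++
[16,17] |-1|>|0| out[2]=1 → l++
[17,17] |0|<=|0| out[1]=0 → r--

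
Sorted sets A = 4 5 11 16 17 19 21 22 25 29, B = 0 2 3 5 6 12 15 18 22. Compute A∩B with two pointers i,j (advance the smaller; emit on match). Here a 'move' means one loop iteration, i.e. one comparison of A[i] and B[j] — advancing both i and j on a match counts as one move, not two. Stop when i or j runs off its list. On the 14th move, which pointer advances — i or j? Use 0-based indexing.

[i=0,j=0] 4>0 → j++
[i=0,j=1] 4>2 → j++
[i=0,j=2] 4>3 → j++
[i=0,j=3] 4<5 → i++
[i=1,j=3] 5==5 emit → i++,j++
[i=2,j=4] 11>6 → j++
[i=2,j=5] 11<12 → i++
[i=3,j=5] 16>12 → j++
[i=3,j=6] 16>15 → j++
[i=3,j=7] 16<18 → i++
[i=4,j=7] 17<18 → i++
[i=5,j=7] 19>18 → j++
[i=5,j=8] 19<22 → i++
[i=6,j=8] 21<22 → i++

i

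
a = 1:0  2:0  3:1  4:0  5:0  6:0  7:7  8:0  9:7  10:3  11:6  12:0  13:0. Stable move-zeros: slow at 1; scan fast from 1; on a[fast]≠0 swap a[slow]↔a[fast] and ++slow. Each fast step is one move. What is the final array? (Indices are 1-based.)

slow=1 fast=1: a[fast]=0, fast++
slow=1 fast=2: a[fast]=0, fast++
slow=1 fast=3: a[fast]=1≠0 swap→a[1]=1, slow++,fast++
slow=2 fast=4: a[fast]=0, fast++
slow=2 fast=5: a[fast]=0, fast++
slow=2 fast=6: a[fast]=0, fast++
slow=2 fast=7: a[fast]=7≠0 swap→a[2]=7, slow++,fast++
slow=3 fast=8: a[fast]=0, fast++
slow=3 fast=9: a[fast]=7≠0 swap→a[3]=7, slow++,fast++
slow=4 fast=10: a[fast]=3≠0 swap→a[4]=3, slow++,fast++
slow=5 fast=11: a[fast]=6≠0 swap→a[5]=6, slow++,fast++
slow=6 fast=12: a[fast]=0, fast++
slow=6 fast=13: a[fast]=0, fast++

[1, 7, 7, 3, 6, 0, 0, 0, 0, 0, 0, 0, 0]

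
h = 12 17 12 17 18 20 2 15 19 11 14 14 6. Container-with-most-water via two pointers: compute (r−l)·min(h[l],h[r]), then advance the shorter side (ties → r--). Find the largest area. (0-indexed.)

[0,12] min(12,6)*12=72 best=72 * → r--
[0,11] min(12,14)*11=132 best=132 * → l++
[1,11] min(17,14)*10=140 best=140 * → r--
[1,10] min(17,14)*9=126 best=140 → r--
[1,9] min(17,11)*8=88 best=140 → r--
[1,8] min(17,19)*7=119 best=140 → l++
[2,8] min(12,19)*6=72 best=140 → l++
[3,8] min(17,19)*5=85 best=140 → l++
[4,8] min(18,19)*4=72 best=140 → l++
[5,8] min(20,19)*3=57 best=140 → r--
[5,7] min(20,15)*2=30 best=140 → r--
[5,6] min(20,2)*1=2 best=140 → r--

max area = 140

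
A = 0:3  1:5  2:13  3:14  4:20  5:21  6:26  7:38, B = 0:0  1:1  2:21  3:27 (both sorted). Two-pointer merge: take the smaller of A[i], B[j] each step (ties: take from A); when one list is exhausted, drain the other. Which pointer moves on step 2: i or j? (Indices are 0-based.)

i=0 j=0: A[i]=3>B[j]=0 take 0, j++
i=0 j=1: A[i]=3>B[j]=1 take 1, j++

j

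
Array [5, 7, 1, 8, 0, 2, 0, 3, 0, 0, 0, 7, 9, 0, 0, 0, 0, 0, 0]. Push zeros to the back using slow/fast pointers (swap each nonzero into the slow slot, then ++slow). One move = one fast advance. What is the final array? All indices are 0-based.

[5, 7, 1, 8, 2, 3, 7, 9, 0, 0, 0, 0, 0, 0, 0, 0, 0, 0, 0]

slow=0 fast=0: a[fast]=5≠0 swap→a[0]=5, slow++,fast++
slow=1 fast=1: a[fast]=7≠0 swap→a[1]=7, slow++,fast++
slow=2 fast=2: a[fast]=1≠0 swap→a[2]=1, slow++,fast++
slow=3 fast=3: a[fast]=8≠0 swap→a[3]=8, slow++,fast++
slow=4 fast=4: a[fast]=0, fast++
slow=4 fast=5: a[fast]=2≠0 swap→a[4]=2, slow++,fast++
slow=5 fast=6: a[fast]=0, fast++
slow=5 fast=7: a[fast]=3≠0 swap→a[5]=3, slow++,fast++
slow=6 fast=8: a[fast]=0, fast++
slow=6 fast=9: a[fast]=0, fast++
slow=6 fast=10: a[fast]=0, fast++
slow=6 fast=11: a[fast]=7≠0 swap→a[6]=7, slow++,fast++
slow=7 fast=12: a[fast]=9≠0 swap→a[7]=9, slow++,fast++
slow=8 fast=13: a[fast]=0, fast++
slow=8 fast=14: a[fast]=0, fast++
slow=8 fast=15: a[fast]=0, fast++
slow=8 fast=16: a[fast]=0, fast++
slow=8 fast=17: a[fast]=0, fast++
slow=8 fast=18: a[fast]=0, fast++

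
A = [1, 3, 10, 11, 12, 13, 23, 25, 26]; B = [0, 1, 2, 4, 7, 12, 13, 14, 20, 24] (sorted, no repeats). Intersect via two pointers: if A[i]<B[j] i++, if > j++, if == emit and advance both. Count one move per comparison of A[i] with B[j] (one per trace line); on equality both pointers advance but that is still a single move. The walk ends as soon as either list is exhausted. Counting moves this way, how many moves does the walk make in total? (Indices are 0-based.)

14 moves

[i=0,j=0] 1>0 → j++
[i=0,j=1] 1==1 emit → i++,j++
[i=1,j=2] 3>2 → j++
[i=1,j=3] 3<4 → i++
[i=2,j=3] 10>4 → j++
[i=2,j=4] 10>7 → j++
[i=2,j=5] 10<12 → i++
[i=3,j=5] 11<12 → i++
[i=4,j=5] 12==12 emit → i++,j++
[i=5,j=6] 13==13 emit → i++,j++
[i=6,j=7] 23>14 → j++
[i=6,j=8] 23>20 → j++
[i=6,j=9] 23<24 → i++
[i=7,j=9] 25>24 → j++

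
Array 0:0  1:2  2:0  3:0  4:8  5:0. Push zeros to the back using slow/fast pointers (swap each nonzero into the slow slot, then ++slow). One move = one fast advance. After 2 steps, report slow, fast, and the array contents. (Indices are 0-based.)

slow=1, fast=2, a=[2, 0, 0, 0, 8, 0]

slow=0 fast=0: a[fast]=0, fast++
slow=0 fast=1: a[fast]=2≠0 swap→a[0]=2, slow++,fast++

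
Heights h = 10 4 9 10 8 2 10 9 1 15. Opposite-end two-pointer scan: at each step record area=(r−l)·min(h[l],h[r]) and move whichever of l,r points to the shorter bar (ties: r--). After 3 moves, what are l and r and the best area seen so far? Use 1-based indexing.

l=1 r=10: min(10,15)*9=90 best=90 *, l++
l=2 r=10: min(4,15)*8=32 best=90, l++
l=3 r=10: min(9,15)*7=63 best=90, l++

l=4, r=10, best area=90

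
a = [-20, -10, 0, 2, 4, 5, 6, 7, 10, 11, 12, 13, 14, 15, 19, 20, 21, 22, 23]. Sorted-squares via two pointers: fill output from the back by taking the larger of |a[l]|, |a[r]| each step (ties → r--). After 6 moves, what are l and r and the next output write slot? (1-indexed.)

l=2, r=14, next write slot=13

l=1 r=19: |-20|<=|23| out[19]=529, r--
l=1 r=18: |-20|<=|22| out[18]=484, r--
l=1 r=17: |-20|<=|21| out[17]=441, r--
l=1 r=16: |-20|<=|20| out[16]=400, r--
l=1 r=15: |-20|>|19| out[15]=400, l++
l=2 r=15: |-10|<=|19| out[14]=361, r--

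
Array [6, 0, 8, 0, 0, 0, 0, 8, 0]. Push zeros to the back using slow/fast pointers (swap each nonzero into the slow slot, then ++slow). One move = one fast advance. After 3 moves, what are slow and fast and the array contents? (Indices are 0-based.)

(s=0,f=0) a[fast]=6≠0 swap→a[0]=6 → slow++,fast++
(s=1,f=1) a[fast]=0 → fast++
(s=1,f=2) a[fast]=8≠0 swap→a[1]=8 → slow++,fast++

slow=2, fast=3, a=[6, 8, 0, 0, 0, 0, 0, 8, 0]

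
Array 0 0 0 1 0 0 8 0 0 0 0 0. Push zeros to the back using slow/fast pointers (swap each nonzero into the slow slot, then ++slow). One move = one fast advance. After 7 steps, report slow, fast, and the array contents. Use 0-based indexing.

slow=2, fast=7, a=[1, 8, 0, 0, 0, 0, 0, 0, 0, 0, 0, 0]

slow=0 fast=0: a[fast]=0, fast++
slow=0 fast=1: a[fast]=0, fast++
slow=0 fast=2: a[fast]=0, fast++
slow=0 fast=3: a[fast]=1≠0 swap→a[0]=1, slow++,fast++
slow=1 fast=4: a[fast]=0, fast++
slow=1 fast=5: a[fast]=0, fast++
slow=1 fast=6: a[fast]=8≠0 swap→a[1]=8, slow++,fast++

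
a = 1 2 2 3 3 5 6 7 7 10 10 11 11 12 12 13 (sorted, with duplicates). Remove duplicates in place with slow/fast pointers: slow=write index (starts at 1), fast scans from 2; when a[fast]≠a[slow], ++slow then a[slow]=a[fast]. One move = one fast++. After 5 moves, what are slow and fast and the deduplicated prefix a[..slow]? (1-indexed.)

(s=1,f=2) a[fast]=2≠a[slow]=1 write a[2]=2 → slow++,fast++
(s=2,f=3) a[fast]=2=a[slow] dup → fast++
(s=2,f=4) a[fast]=3≠a[slow]=2 write a[3]=3 → slow++,fast++
(s=3,f=5) a[fast]=3=a[slow] dup → fast++
(s=3,f=6) a[fast]=5≠a[slow]=3 write a[4]=5 → slow++,fast++

slow=4, fast=7, prefix=[1, 2, 3, 5]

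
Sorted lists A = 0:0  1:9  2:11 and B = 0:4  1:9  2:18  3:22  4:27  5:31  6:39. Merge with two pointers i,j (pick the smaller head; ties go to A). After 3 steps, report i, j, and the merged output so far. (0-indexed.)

[i=0,j=0] A[i]=0<=B[j]=4 take 0 → i++
[i=1,j=0] A[i]=9>B[j]=4 take 4 → j++
[i=1,j=1] A[i]=9<=B[j]=9 take 9 → i++

i=2, j=1, merged so far=[0, 4, 9]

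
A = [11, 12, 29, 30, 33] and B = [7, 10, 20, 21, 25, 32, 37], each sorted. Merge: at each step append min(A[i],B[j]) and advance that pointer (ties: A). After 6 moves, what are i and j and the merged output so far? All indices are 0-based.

[i=0,j=0] A[i]=11>B[j]=7 take 7 → j++
[i=0,j=1] A[i]=11>B[j]=10 take 10 → j++
[i=0,j=2] A[i]=11<=B[j]=20 take 11 → i++
[i=1,j=2] A[i]=12<=B[j]=20 take 12 → i++
[i=2,j=2] A[i]=29>B[j]=20 take 20 → j++
[i=2,j=3] A[i]=29>B[j]=21 take 21 → j++

i=2, j=4, merged so far=[7, 10, 11, 12, 20, 21]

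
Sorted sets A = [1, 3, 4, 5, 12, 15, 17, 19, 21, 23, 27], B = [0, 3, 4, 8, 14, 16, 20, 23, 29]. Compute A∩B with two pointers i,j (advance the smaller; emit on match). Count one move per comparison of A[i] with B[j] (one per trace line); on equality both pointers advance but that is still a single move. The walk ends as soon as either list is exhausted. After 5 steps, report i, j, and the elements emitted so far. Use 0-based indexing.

i=0 j=0: 1>0, j++
i=0 j=1: 1<3, i++
i=1 j=1: 3==3 emit, i++,j++
i=2 j=2: 4==4 emit, i++,j++
i=3 j=3: 5<8, i++

i=4, j=3, emitted=[3, 4]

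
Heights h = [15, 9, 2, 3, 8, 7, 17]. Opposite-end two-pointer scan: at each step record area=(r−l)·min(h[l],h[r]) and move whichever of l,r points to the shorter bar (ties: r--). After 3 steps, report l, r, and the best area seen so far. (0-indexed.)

l=3, r=6, best area=90

[0,6] min(15,17)*6=90 best=90 * → l++
[1,6] min(9,17)*5=45 best=90 → l++
[2,6] min(2,17)*4=8 best=90 → l++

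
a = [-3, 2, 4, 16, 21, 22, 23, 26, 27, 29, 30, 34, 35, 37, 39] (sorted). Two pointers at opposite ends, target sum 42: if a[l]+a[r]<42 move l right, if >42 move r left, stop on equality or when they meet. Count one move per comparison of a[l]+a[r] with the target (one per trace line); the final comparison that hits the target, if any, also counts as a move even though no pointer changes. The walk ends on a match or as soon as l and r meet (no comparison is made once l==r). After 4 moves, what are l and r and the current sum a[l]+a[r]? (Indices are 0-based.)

l=3, r=13, sum=53

[0,14] -3+39=36 <42 → l++
[1,14] 2+39=41 <42 → l++
[2,14] 4+39=43 >42 → r--
[2,13] 4+37=41 <42 → l++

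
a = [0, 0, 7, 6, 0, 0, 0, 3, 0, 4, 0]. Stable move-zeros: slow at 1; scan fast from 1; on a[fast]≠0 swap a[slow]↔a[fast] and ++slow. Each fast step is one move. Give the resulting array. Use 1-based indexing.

[7, 6, 3, 4, 0, 0, 0, 0, 0, 0, 0]

(s=1,f=1) a[fast]=0 → fast++
(s=1,f=2) a[fast]=0 → fast++
(s=1,f=3) a[fast]=7≠0 swap→a[1]=7 → slow++,fast++
(s=2,f=4) a[fast]=6≠0 swap→a[2]=6 → slow++,fast++
(s=3,f=5) a[fast]=0 → fast++
(s=3,f=6) a[fast]=0 → fast++
(s=3,f=7) a[fast]=0 → fast++
(s=3,f=8) a[fast]=3≠0 swap→a[3]=3 → slow++,fast++
(s=4,f=9) a[fast]=0 → fast++
(s=4,f=10) a[fast]=4≠0 swap→a[4]=4 → slow++,fast++
(s=5,f=11) a[fast]=0 → fast++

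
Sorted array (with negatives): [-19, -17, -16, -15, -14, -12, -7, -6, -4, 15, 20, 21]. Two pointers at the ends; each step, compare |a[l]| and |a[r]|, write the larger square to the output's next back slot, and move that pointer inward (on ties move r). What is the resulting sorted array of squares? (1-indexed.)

l=1 r=12: |-19|<=|21| out[12]=441, r--
l=1 r=11: |-19|<=|20| out[11]=400, r--
l=1 r=10: |-19|>|15| out[10]=361, l++
l=2 r=10: |-17|>|15| out[9]=289, l++
l=3 r=10: |-16|>|15| out[8]=256, l++
l=4 r=10: |-15|<=|15| out[7]=225, r--
l=4 r=9: |-15|>|-4| out[6]=225, l++
l=5 r=9: |-14|>|-4| out[5]=196, l++
l=6 r=9: |-12|>|-4| out[4]=144, l++
l=7 r=9: |-7|>|-4| out[3]=49, l++
l=8 r=9: |-6|>|-4| out[2]=36, l++
l=9 r=9: |-4|<=|-4| out[1]=16, r--

[16, 36, 49, 144, 196, 225, 225, 256, 289, 361, 400, 441]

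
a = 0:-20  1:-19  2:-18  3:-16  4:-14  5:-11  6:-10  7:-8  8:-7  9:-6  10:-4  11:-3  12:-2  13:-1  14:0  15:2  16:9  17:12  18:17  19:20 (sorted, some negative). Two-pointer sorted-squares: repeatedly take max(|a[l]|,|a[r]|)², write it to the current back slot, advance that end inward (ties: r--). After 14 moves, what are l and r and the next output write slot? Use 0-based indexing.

l=10, r=15, next write slot=5

l=0 r=19: |-20|<=|20| out[19]=400, r--
l=0 r=18: |-20|>|17| out[18]=400, l++
l=1 r=18: |-19|>|17| out[17]=361, l++
l=2 r=18: |-18|>|17| out[16]=324, l++
l=3 r=18: |-16|<=|17| out[15]=289, r--
l=3 r=17: |-16|>|12| out[14]=256, l++
l=4 r=17: |-14|>|12| out[13]=196, l++
l=5 r=17: |-11|<=|12| out[12]=144, r--
l=5 r=16: |-11|>|9| out[11]=121, l++
l=6 r=16: |-10|>|9| out[10]=100, l++
l=7 r=16: |-8|<=|9| out[9]=81, r--
l=7 r=15: |-8|>|2| out[8]=64, l++
l=8 r=15: |-7|>|2| out[7]=49, l++
l=9 r=15: |-6|>|2| out[6]=36, l++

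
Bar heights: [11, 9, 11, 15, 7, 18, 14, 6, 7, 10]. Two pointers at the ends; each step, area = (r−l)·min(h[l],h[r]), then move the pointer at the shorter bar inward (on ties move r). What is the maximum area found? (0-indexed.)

[0,9] min(11,10)*9=90 best=90 * → r--
[0,8] min(11,7)*8=56 best=90 → r--
[0,7] min(11,6)*7=42 best=90 → r--
[0,6] min(11,14)*6=66 best=90 → l++
[1,6] min(9,14)*5=45 best=90 → l++
[2,6] min(11,14)*4=44 best=90 → l++
[3,6] min(15,14)*3=42 best=90 → r--
[3,5] min(15,18)*2=30 best=90 → l++
[4,5] min(7,18)*1=7 best=90 → l++

max area = 90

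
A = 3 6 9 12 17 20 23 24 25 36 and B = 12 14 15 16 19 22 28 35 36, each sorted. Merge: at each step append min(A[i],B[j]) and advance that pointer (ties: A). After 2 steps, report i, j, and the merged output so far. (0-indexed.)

i=0 j=0: A[i]=3<=B[j]=12 take 3, i++
i=1 j=0: A[i]=6<=B[j]=12 take 6, i++

i=2, j=0, merged so far=[3, 6]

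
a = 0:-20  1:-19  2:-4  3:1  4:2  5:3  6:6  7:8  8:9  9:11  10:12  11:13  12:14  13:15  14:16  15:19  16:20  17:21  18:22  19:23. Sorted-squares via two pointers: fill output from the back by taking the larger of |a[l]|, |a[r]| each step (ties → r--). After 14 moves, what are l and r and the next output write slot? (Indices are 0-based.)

l=2, r=7, next write slot=5

[0,19] |-20|<=|23| out[19]=529 → r--
[0,18] |-20|<=|22| out[18]=484 → r--
[0,17] |-20|<=|21| out[17]=441 → r--
[0,16] |-20|<=|20| out[16]=400 → r--
[0,15] |-20|>|19| out[15]=400 → l++
[1,15] |-19|<=|19| out[14]=361 → r--
[1,14] |-19|>|16| out[13]=361 → l++
[2,14] |-4|<=|16| out[12]=256 → r--
[2,13] |-4|<=|15| out[11]=225 → r--
[2,12] |-4|<=|14| out[10]=196 → r--
[2,11] |-4|<=|13| out[9]=169 → r--
[2,10] |-4|<=|12| out[8]=144 → r--
[2,9] |-4|<=|11| out[7]=121 → r--
[2,8] |-4|<=|9| out[6]=81 → r--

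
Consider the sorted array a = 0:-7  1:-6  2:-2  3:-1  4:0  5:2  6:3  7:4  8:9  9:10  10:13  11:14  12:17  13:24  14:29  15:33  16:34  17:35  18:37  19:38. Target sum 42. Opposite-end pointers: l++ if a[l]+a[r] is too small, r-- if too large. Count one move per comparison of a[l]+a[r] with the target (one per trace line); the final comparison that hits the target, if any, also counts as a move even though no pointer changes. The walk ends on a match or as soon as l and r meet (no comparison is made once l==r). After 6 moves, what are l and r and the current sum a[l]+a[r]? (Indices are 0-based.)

l=0 r=19: -7+38=31 <42, l++
l=1 r=19: -6+38=32 <42, l++
l=2 r=19: -2+38=36 <42, l++
l=3 r=19: -1+38=37 <42, l++
l=4 r=19: 0+38=38 <42, l++
l=5 r=19: 2+38=40 <42, l++

l=6, r=19, sum=41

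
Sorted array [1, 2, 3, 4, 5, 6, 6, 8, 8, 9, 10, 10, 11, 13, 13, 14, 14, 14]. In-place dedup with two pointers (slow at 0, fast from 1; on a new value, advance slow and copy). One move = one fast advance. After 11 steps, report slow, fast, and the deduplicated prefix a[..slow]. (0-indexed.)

slow=8, fast=12, prefix=[1, 2, 3, 4, 5, 6, 8, 9, 10]

slow=0 fast=1: a[fast]=2≠a[slow]=1 write a[1]=2, slow++,fast++
slow=1 fast=2: a[fast]=3≠a[slow]=2 write a[2]=3, slow++,fast++
slow=2 fast=3: a[fast]=4≠a[slow]=3 write a[3]=4, slow++,fast++
slow=3 fast=4: a[fast]=5≠a[slow]=4 write a[4]=5, slow++,fast++
slow=4 fast=5: a[fast]=6≠a[slow]=5 write a[5]=6, slow++,fast++
slow=5 fast=6: a[fast]=6=a[slow] dup, fast++
slow=5 fast=7: a[fast]=8≠a[slow]=6 write a[6]=8, slow++,fast++
slow=6 fast=8: a[fast]=8=a[slow] dup, fast++
slow=6 fast=9: a[fast]=9≠a[slow]=8 write a[7]=9, slow++,fast++
slow=7 fast=10: a[fast]=10≠a[slow]=9 write a[8]=10, slow++,fast++
slow=8 fast=11: a[fast]=10=a[slow] dup, fast++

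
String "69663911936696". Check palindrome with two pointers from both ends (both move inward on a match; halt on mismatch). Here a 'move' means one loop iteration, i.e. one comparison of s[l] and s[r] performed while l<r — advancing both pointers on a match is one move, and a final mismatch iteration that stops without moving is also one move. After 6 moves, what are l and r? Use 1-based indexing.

l=7, r=8

[1,14] '6'=='6' → l++,r--
[2,13] '9'=='9' → l++,r--
[3,12] '6'=='6' → l++,r--
[4,11] '6'=='6' → l++,r--
[5,10] '3'=='3' → l++,r--
[6,9] '9'=='9' → l++,r--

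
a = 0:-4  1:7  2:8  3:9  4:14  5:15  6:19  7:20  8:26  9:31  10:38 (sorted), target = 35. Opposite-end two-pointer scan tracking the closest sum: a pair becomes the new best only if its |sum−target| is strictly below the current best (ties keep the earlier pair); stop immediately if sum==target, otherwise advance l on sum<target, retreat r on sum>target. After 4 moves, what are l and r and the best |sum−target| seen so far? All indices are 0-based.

[0,10] -4+38=34 d=1 * → l++
[1,10] 7+38=45 d=10 → r--
[1,9] 7+31=38 d=3 → r--
[1,8] 7+26=33 d=2 → l++

l=2, r=8, best |Δ|=1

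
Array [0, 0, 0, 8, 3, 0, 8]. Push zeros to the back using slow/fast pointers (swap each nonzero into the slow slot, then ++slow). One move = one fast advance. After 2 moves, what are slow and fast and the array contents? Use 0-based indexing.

slow=0 fast=0: a[fast]=0, fast++
slow=0 fast=1: a[fast]=0, fast++

slow=0, fast=2, a=[0, 0, 0, 8, 3, 0, 8]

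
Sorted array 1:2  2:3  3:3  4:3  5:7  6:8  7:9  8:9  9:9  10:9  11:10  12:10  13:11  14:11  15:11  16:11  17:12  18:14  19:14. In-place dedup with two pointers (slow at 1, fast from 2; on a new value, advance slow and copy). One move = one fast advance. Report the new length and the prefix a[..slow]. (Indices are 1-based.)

length 9; prefix = [2, 3, 7, 8, 9, 10, 11, 12, 14]

slow=1 fast=2: a[fast]=3≠a[slow]=2 write a[2]=3, slow++,fast++
slow=2 fast=3: a[fast]=3=a[slow] dup, fast++
slow=2 fast=4: a[fast]=3=a[slow] dup, fast++
slow=2 fast=5: a[fast]=7≠a[slow]=3 write a[3]=7, slow++,fast++
slow=3 fast=6: a[fast]=8≠a[slow]=7 write a[4]=8, slow++,fast++
slow=4 fast=7: a[fast]=9≠a[slow]=8 write a[5]=9, slow++,fast++
slow=5 fast=8: a[fast]=9=a[slow] dup, fast++
slow=5 fast=9: a[fast]=9=a[slow] dup, fast++
slow=5 fast=10: a[fast]=9=a[slow] dup, fast++
slow=5 fast=11: a[fast]=10≠a[slow]=9 write a[6]=10, slow++,fast++
slow=6 fast=12: a[fast]=10=a[slow] dup, fast++
slow=6 fast=13: a[fast]=11≠a[slow]=10 write a[7]=11, slow++,fast++
slow=7 fast=14: a[fast]=11=a[slow] dup, fast++
slow=7 fast=15: a[fast]=11=a[slow] dup, fast++
slow=7 fast=16: a[fast]=11=a[slow] dup, fast++
slow=7 fast=17: a[fast]=12≠a[slow]=11 write a[8]=12, slow++,fast++
slow=8 fast=18: a[fast]=14≠a[slow]=12 write a[9]=14, slow++,fast++
slow=9 fast=19: a[fast]=14=a[slow] dup, fast++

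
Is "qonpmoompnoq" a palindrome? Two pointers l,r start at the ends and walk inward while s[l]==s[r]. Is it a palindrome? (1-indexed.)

l=1 r=12: 'q'=='q', l++,r--
l=2 r=11: 'o'=='o', l++,r--
l=3 r=10: 'n'=='n', l++,r--
l=4 r=9: 'p'=='p', l++,r--
l=5 r=8: 'm'=='m', l++,r--
l=6 r=7: 'o'=='o', l++,r--

palindrome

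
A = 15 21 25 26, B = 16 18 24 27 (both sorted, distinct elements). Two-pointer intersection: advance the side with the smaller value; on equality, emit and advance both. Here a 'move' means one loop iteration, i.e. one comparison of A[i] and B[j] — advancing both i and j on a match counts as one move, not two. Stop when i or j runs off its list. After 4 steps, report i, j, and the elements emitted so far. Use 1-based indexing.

i=1 j=1: 15<16, i++
i=2 j=1: 21>16, j++
i=2 j=2: 21>18, j++
i=2 j=3: 21<24, i++

i=3, j=3, emitted=[]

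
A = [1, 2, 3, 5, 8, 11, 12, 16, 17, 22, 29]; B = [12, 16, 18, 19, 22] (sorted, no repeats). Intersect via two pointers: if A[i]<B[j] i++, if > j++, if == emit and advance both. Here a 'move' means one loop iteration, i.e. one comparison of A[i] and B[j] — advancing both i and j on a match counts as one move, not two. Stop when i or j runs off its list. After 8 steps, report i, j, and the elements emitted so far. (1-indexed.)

i=1 j=1: 1<12, i++
i=2 j=1: 2<12, i++
i=3 j=1: 3<12, i++
i=4 j=1: 5<12, i++
i=5 j=1: 8<12, i++
i=6 j=1: 11<12, i++
i=7 j=1: 12==12 emit, i++,j++
i=8 j=2: 16==16 emit, i++,j++

i=9, j=3, emitted=[12, 16]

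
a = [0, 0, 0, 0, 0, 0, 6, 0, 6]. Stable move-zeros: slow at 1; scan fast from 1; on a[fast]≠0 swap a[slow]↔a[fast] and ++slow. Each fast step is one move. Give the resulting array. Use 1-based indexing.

(s=1,f=1) a[fast]=0 → fast++
(s=1,f=2) a[fast]=0 → fast++
(s=1,f=3) a[fast]=0 → fast++
(s=1,f=4) a[fast]=0 → fast++
(s=1,f=5) a[fast]=0 → fast++
(s=1,f=6) a[fast]=0 → fast++
(s=1,f=7) a[fast]=6≠0 swap→a[1]=6 → slow++,fast++
(s=2,f=8) a[fast]=0 → fast++
(s=2,f=9) a[fast]=6≠0 swap→a[2]=6 → slow++,fast++

[6, 6, 0, 0, 0, 0, 0, 0, 0]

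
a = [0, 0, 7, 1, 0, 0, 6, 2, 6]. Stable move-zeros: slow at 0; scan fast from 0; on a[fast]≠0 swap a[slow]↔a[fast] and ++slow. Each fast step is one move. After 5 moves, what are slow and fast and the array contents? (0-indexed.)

slow=0 fast=0: a[fast]=0, fast++
slow=0 fast=1: a[fast]=0, fast++
slow=0 fast=2: a[fast]=7≠0 swap→a[0]=7, slow++,fast++
slow=1 fast=3: a[fast]=1≠0 swap→a[1]=1, slow++,fast++
slow=2 fast=4: a[fast]=0, fast++

slow=2, fast=5, a=[7, 1, 0, 0, 0, 0, 6, 2, 6]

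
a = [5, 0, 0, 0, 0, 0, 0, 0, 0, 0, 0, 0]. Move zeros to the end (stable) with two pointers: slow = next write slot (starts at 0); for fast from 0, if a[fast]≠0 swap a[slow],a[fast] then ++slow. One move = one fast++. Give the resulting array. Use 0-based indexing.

[5, 0, 0, 0, 0, 0, 0, 0, 0, 0, 0, 0]

slow=0 fast=0: a[fast]=5≠0 swap→a[0]=5, slow++,fast++
slow=1 fast=1: a[fast]=0, fast++
slow=1 fast=2: a[fast]=0, fast++
slow=1 fast=3: a[fast]=0, fast++
slow=1 fast=4: a[fast]=0, fast++
slow=1 fast=5: a[fast]=0, fast++
slow=1 fast=6: a[fast]=0, fast++
slow=1 fast=7: a[fast]=0, fast++
slow=1 fast=8: a[fast]=0, fast++
slow=1 fast=9: a[fast]=0, fast++
slow=1 fast=10: a[fast]=0, fast++
slow=1 fast=11: a[fast]=0, fast++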